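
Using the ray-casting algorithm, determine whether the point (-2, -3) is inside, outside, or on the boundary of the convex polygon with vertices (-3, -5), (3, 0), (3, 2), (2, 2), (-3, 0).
The point (-2, -3) lies strictly inside the polygon

Cast a horizontal ray to the right from the query point and count how many polygon edges it crosses (each edge strictly once or zero times, handled with the usual half-open convention). 
Parity of crossings → odd ⇒ inside.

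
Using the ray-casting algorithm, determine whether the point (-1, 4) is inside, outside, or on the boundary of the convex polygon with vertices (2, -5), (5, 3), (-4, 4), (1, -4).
The point (-1, 4) lies strictly outside the polygon

Cast a horizontal ray to the right from the query point and count how many polygon edges it crosses (each edge strictly once or zero times, handled with the usual half-open convention). 
Parity of crossings → even ⇒ outside.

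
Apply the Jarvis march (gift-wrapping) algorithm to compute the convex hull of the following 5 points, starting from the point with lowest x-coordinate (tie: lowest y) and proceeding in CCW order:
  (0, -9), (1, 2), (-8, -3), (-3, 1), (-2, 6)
Hull (CCW) = [(-8, -3), (0, -9), (1, 2), (-2, 6)]

Jarvis march: at each step, from the current hull vertex p, select the next vertex q as the point such that every other point lies strictly to the left of (or on) the directed line p → q. (Equivalently: for every other point r, the cross product (q − p) × (r − p) ≥ 0.)
Starting point (lowest x, tie lowest y): (-8, -3). Wrap until returning to start. Resulting hull: (-8, -3), (0, -9), (1, 2), (-2, 6).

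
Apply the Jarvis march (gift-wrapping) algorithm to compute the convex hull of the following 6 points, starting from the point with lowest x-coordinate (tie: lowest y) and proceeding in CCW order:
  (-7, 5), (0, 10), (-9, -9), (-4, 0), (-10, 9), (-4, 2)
Hull (CCW) = [(-10, 9), (-9, -9), (-4, 0), (0, 10)]

Jarvis march: at each step, from the current hull vertex p, select the next vertex q as the point such that every other point lies strictly to the left of (or on) the directed line p → q. (Equivalently: for every other point r, the cross product (q − p) × (r − p) ≥ 0.)
Starting point (lowest x, tie lowest y): (-10, 9). Wrap until returning to start. Resulting hull: (-10, 9), (-9, -9), (-4, 0), (0, 10).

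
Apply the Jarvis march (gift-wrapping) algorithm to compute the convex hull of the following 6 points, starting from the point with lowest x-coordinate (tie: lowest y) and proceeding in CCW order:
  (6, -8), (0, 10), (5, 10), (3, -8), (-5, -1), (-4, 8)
Hull (CCW) = [(-5, -1), (3, -8), (6, -8), (5, 10), (0, 10), (-4, 8)]

Jarvis march: at each step, from the current hull vertex p, select the next vertex q as the point such that every other point lies strictly to the left of (or on) the directed line p → q. (Equivalently: for every other point r, the cross product (q − p) × (r − p) ≥ 0.)
Starting point (lowest x, tie lowest y): (-5, -1). Wrap until returning to start. Resulting hull: (-5, -1), (3, -8), (6, -8), (5, 10), (0, 10), (-4, 8).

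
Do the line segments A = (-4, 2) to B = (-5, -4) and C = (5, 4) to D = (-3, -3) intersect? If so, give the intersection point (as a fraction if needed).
No (intersection of containing lines falls outside at least one segment)

Parametrize and solve: t = 47/41, s = 52/41. At least one of these is outside [0, 1], so the segments do not intersect.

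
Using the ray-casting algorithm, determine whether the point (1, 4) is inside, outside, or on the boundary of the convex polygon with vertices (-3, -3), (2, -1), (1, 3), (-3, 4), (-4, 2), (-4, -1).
The point (1, 4) lies strictly outside the polygon

Cast a horizontal ray to the right from the query point and count how many polygon edges it crosses (each edge strictly once or zero times, handled with the usual half-open convention). 
Parity of crossings → even ⇒ outside.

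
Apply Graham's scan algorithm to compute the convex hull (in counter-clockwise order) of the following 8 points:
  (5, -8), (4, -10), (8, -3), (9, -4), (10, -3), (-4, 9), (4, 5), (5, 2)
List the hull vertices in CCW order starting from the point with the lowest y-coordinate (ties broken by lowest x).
Hull (CCW) = [(4, -10), (10, -3), (4, 5), (-4, 9)]

Graham scan procedure:
  1. Find the pivot p₀ = point with lowest y (tie → lowest x): (4, -10).
  2. Sort the remaining points by polar angle around p₀.
  3. Walk through sorted points, maintaining a stack; pop the top while the last three entries make a non-left turn (cross product ≤ 0).
  4. Final stack is the convex hull in CCW order: (4, -10), (10, -3), (4, 5), (-4, 9).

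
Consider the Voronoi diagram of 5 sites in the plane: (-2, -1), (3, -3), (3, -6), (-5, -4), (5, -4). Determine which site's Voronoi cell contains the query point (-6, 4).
Nearest site = (-2, -1)

The Voronoi cell of site s contains exactly those query points closer to s than to any other site. Compute squared distances from q = (-6, 4) to each site:
  (-2 − -6)² + (-1 − 4)² = 41
  (-5 − -6)² + (-4 − 4)² = 65
  (3 − -6)² + (-3 − 4)² = 130
  (3 − -6)² + (-6 − 4)² = 181
  (5 − -6)² + (-4 − 4)² = 185
Minimum is attained by (-2, -1), so q lies in its Voronoi cell.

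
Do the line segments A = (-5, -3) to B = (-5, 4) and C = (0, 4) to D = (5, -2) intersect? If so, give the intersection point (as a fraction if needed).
No (intersection of containing lines falls outside at least one segment)

Parametrize and solve: t = 13/7, s = -1. At least one of these is outside [0, 1], so the segments do not intersect.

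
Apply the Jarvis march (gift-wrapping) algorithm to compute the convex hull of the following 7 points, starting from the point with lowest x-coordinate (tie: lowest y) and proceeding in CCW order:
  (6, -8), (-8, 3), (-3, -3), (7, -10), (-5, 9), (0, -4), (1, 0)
Hull (CCW) = [(-8, 3), (-3, -3), (7, -10), (6, -8), (1, 0), (-5, 9)]

Jarvis march: at each step, from the current hull vertex p, select the next vertex q as the point such that every other point lies strictly to the left of (or on) the directed line p → q. (Equivalently: for every other point r, the cross product (q − p) × (r − p) ≥ 0.)
Starting point (lowest x, tie lowest y): (-8, 3). Wrap until returning to start. Resulting hull: (-8, 3), (-3, -3), (7, -10), (6, -8), (1, 0), (-5, 9).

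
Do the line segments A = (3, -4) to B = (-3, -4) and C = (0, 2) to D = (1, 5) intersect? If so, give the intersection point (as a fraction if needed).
No (intersection of containing lines falls outside at least one segment)

Parametrize and solve: t = 5/6, s = -2. At least one of these is outside [0, 1], so the segments do not intersect.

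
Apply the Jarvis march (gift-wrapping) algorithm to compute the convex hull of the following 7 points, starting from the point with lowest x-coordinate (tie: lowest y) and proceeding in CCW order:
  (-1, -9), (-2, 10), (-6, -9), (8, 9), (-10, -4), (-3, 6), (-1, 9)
Hull (CCW) = [(-10, -4), (-6, -9), (-1, -9), (8, 9), (-2, 10)]

Jarvis march: at each step, from the current hull vertex p, select the next vertex q as the point such that every other point lies strictly to the left of (or on) the directed line p → q. (Equivalently: for every other point r, the cross product (q − p) × (r − p) ≥ 0.)
Starting point (lowest x, tie lowest y): (-10, -4). Wrap until returning to start. Resulting hull: (-10, -4), (-6, -9), (-1, -9), (8, 9), (-2, 10).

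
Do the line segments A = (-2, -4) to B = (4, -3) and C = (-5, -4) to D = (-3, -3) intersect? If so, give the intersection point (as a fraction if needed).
No (intersection of containing lines falls outside at least one segment)

Parametrize and solve: t = -3/4, s = -3/4. At least one of these is outside [0, 1], so the segments do not intersect.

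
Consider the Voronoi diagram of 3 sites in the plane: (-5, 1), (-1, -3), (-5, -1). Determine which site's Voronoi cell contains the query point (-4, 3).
Nearest site = (-5, 1)

The Voronoi cell of site s contains exactly those query points closer to s than to any other site. Compute squared distances from q = (-4, 3) to each site:
  (-5 − -4)² + (1 − 3)² = 5
  (-5 − -4)² + (-1 − 3)² = 17
  (-1 − -4)² + (-3 − 3)² = 45
Minimum is attained by (-5, 1), so q lies in its Voronoi cell.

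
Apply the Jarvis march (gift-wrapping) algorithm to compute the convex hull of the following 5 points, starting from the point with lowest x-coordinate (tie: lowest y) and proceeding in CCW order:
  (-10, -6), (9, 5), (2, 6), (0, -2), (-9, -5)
Hull (CCW) = [(-10, -6), (0, -2), (9, 5), (2, 6)]

Jarvis march: at each step, from the current hull vertex p, select the next vertex q as the point such that every other point lies strictly to the left of (or on) the directed line p → q. (Equivalently: for every other point r, the cross product (q − p) × (r − p) ≥ 0.)
Starting point (lowest x, tie lowest y): (-10, -6). Wrap until returning to start. Resulting hull: (-10, -6), (0, -2), (9, 5), (2, 6).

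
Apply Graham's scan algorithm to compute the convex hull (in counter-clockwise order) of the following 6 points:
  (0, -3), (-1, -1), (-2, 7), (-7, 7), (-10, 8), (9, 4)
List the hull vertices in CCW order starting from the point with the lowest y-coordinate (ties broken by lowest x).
Hull (CCW) = [(0, -3), (9, 4), (-2, 7), (-10, 8)]

Graham scan procedure:
  1. Find the pivot p₀ = point with lowest y (tie → lowest x): (0, -3).
  2. Sort the remaining points by polar angle around p₀.
  3. Walk through sorted points, maintaining a stack; pop the top while the last three entries make a non-left turn (cross product ≤ 0).
  4. Final stack is the convex hull in CCW order: (0, -3), (9, 4), (-2, 7), (-10, 8).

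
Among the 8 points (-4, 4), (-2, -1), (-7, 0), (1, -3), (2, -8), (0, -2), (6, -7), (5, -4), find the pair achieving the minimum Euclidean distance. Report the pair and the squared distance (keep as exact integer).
Pair = ((1, -3), (0, -2)); squared distance = 2

Compute all C(8, 2) = 28 pairwise squared distances (x_i − x_j)² + (y_i − y_j)². The minimum is 2, attained by the pair ((1, -3), (0, -2)).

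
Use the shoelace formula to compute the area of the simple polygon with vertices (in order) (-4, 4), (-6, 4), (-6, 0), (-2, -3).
Area = 15

Shoelace formula: Area = (1/2) |Σ_i (x_i · y_{i+1} − x_{i+1} · y_i)| (indices mod n). Compute each cross term:
  (-4)(4) − (-6)(4) = 8
  (-6)(0) − (-6)(4) = 24
  (-6)(-3) − (-2)(0) = 18
  (-2)(4) − (-4)(-3) = -20
Sum = 30, so (signed) Area = 30/2 = 15, |Area| = 15.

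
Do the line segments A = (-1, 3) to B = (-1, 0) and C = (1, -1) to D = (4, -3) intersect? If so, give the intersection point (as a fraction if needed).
No (intersection of containing lines falls outside at least one segment)

Parametrize and solve: t = 8/9, s = -2/3. At least one of these is outside [0, 1], so the segments do not intersect.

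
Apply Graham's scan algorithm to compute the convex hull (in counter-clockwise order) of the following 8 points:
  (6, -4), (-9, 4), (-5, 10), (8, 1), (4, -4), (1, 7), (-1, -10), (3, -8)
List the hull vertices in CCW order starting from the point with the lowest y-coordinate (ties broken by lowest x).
Hull (CCW) = [(-1, -10), (3, -8), (6, -4), (8, 1), (1, 7), (-5, 10), (-9, 4)]

Graham scan procedure:
  1. Find the pivot p₀ = point with lowest y (tie → lowest x): (-1, -10).
  2. Sort the remaining points by polar angle around p₀.
  3. Walk through sorted points, maintaining a stack; pop the top while the last three entries make a non-left turn (cross product ≤ 0).
  4. Final stack is the convex hull in CCW order: (-1, -10), (3, -8), (6, -4), (8, 1), (1, 7), (-5, 10), (-9, 4).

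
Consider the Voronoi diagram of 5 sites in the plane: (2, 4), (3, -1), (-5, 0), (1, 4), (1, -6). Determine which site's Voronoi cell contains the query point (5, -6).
Nearest site = (1, -6)

The Voronoi cell of site s contains exactly those query points closer to s than to any other site. Compute squared distances from q = (5, -6) to each site:
  (1 − 5)² + (-6 − -6)² = 16
  (3 − 5)² + (-1 − -6)² = 29
  (2 − 5)² + (4 − -6)² = 109
  (1 − 5)² + (4 − -6)² = 116
  (-5 − 5)² + (0 − -6)² = 136
Minimum is attained by (1, -6), so q lies in its Voronoi cell.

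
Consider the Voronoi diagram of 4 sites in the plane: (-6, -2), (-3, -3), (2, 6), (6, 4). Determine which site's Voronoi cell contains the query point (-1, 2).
Nearest site = (2, 6)

The Voronoi cell of site s contains exactly those query points closer to s than to any other site. Compute squared distances from q = (-1, 2) to each site:
  (2 − -1)² + (6 − 2)² = 25
  (-3 − -1)² + (-3 − 2)² = 29
  (-6 − -1)² + (-2 − 2)² = 41
  (6 − -1)² + (4 − 2)² = 53
Minimum is attained by (2, 6), so q lies in its Voronoi cell.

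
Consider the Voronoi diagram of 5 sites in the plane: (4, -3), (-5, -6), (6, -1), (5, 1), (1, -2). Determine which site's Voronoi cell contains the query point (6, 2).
Nearest site = (5, 1)

The Voronoi cell of site s contains exactly those query points closer to s than to any other site. Compute squared distances from q = (6, 2) to each site:
  (5 − 6)² + (1 − 2)² = 2
  (6 − 6)² + (-1 − 2)² = 9
  (4 − 6)² + (-3 − 2)² = 29
  (1 − 6)² + (-2 − 2)² = 41
  (-5 − 6)² + (-6 − 2)² = 185
Minimum is attained by (5, 1), so q lies in its Voronoi cell.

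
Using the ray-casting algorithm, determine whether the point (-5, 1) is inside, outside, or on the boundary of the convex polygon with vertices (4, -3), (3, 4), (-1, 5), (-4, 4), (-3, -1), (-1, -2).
The point (-5, 1) lies strictly outside the polygon

Cast a horizontal ray to the right from the query point and count how many polygon edges it crosses (each edge strictly once or zero times, handled with the usual half-open convention). 
Parity of crossings → even ⇒ outside.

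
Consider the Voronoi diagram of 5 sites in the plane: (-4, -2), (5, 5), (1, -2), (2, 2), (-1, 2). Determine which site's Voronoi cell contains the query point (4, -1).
Nearest site = (1, -2)

The Voronoi cell of site s contains exactly those query points closer to s than to any other site. Compute squared distances from q = (4, -1) to each site:
  (1 − 4)² + (-2 − -1)² = 10
  (2 − 4)² + (2 − -1)² = 13
  (-1 − 4)² + (2 − -1)² = 34
  (5 − 4)² + (5 − -1)² = 37
  (-4 − 4)² + (-2 − -1)² = 65
Minimum is attained by (1, -2), so q lies in its Voronoi cell.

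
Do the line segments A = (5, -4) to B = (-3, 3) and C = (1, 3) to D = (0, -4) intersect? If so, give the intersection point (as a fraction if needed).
Yes; intersection at (5/9, -1/9) (t = 5/9 on AB, s = 4/9 on CD)

Parametrize AB as A + t(B − A) = (5 + -8 t, -4 + 7 t) and CD as C + s(D − C) = (1 + -1 s, 3 + -7 s). Solve the linear system for (t, s). Determinant = -63 ≠ 0, so a unique intersection of the containing lines exists. Solution: t = 5/9, s = 4/9 — both in [0, 1], so the segments cross. Intersection point: (5/9, -1/9).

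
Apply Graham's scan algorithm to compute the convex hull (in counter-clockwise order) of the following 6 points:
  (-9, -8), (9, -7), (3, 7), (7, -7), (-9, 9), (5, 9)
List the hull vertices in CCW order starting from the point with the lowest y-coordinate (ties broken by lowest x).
Hull (CCW) = [(-9, -8), (9, -7), (5, 9), (-9, 9)]

Graham scan procedure:
  1. Find the pivot p₀ = point with lowest y (tie → lowest x): (-9, -8).
  2. Sort the remaining points by polar angle around p₀.
  3. Walk through sorted points, maintaining a stack; pop the top while the last three entries make a non-left turn (cross product ≤ 0).
  4. Final stack is the convex hull in CCW order: (-9, -8), (9, -7), (5, 9), (-9, 9).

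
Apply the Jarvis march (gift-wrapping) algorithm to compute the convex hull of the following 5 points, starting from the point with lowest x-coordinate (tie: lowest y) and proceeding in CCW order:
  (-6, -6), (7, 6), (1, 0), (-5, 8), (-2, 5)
Hull (CCW) = [(-6, -6), (1, 0), (7, 6), (-5, 8)]

Jarvis march: at each step, from the current hull vertex p, select the next vertex q as the point such that every other point lies strictly to the left of (or on) the directed line p → q. (Equivalently: for every other point r, the cross product (q − p) × (r − p) ≥ 0.)
Starting point (lowest x, tie lowest y): (-6, -6). Wrap until returning to start. Resulting hull: (-6, -6), (1, 0), (7, 6), (-5, 8).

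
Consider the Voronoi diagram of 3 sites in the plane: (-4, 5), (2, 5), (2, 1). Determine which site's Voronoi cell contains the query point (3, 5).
Nearest site = (2, 5)

The Voronoi cell of site s contains exactly those query points closer to s than to any other site. Compute squared distances from q = (3, 5) to each site:
  (2 − 3)² + (5 − 5)² = 1
  (2 − 3)² + (1 − 5)² = 17
  (-4 − 3)² + (5 − 5)² = 49
Minimum is attained by (2, 5), so q lies in its Voronoi cell.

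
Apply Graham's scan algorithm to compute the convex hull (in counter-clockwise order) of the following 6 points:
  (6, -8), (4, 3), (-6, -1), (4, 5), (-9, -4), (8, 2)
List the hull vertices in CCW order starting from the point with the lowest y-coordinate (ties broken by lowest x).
Hull (CCW) = [(6, -8), (8, 2), (4, 5), (-6, -1), (-9, -4)]

Graham scan procedure:
  1. Find the pivot p₀ = point with lowest y (tie → lowest x): (6, -8).
  2. Sort the remaining points by polar angle around p₀.
  3. Walk through sorted points, maintaining a stack; pop the top while the last three entries make a non-left turn (cross product ≤ 0).
  4. Final stack is the convex hull in CCW order: (6, -8), (8, 2), (4, 5), (-6, -1), (-9, -4).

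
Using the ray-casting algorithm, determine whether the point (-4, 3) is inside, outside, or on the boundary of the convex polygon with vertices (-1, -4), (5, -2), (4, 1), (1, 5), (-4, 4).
The point (-4, 3) lies strictly outside the polygon

Cast a horizontal ray to the right from the query point and count how many polygon edges it crosses (each edge strictly once or zero times, handled with the usual half-open convention). 
Parity of crossings → even ⇒ outside.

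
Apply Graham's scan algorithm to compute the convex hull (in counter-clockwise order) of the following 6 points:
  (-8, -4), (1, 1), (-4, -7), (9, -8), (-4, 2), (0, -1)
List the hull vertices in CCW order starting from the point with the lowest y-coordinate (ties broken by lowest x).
Hull (CCW) = [(9, -8), (1, 1), (-4, 2), (-8, -4), (-4, -7)]

Graham scan procedure:
  1. Find the pivot p₀ = point with lowest y (tie → lowest x): (9, -8).
  2. Sort the remaining points by polar angle around p₀.
  3. Walk through sorted points, maintaining a stack; pop the top while the last three entries make a non-left turn (cross product ≤ 0).
  4. Final stack is the convex hull in CCW order: (9, -8), (1, 1), (-4, 2), (-8, -4), (-4, -7).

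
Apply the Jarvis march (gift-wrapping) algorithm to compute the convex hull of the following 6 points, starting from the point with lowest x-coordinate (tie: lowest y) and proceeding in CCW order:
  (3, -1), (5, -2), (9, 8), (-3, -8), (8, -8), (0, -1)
Hull (CCW) = [(-3, -8), (8, -8), (9, 8), (0, -1)]

Jarvis march: at each step, from the current hull vertex p, select the next vertex q as the point such that every other point lies strictly to the left of (or on) the directed line p → q. (Equivalently: for every other point r, the cross product (q − p) × (r − p) ≥ 0.)
Starting point (lowest x, tie lowest y): (-3, -8). Wrap until returning to start. Resulting hull: (-3, -8), (8, -8), (9, 8), (0, -1).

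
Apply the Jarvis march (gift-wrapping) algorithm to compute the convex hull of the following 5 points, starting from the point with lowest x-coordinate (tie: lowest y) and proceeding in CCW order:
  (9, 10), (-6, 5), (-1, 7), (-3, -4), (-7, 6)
Hull (CCW) = [(-7, 6), (-3, -4), (9, 10)]

Jarvis march: at each step, from the current hull vertex p, select the next vertex q as the point such that every other point lies strictly to the left of (or on) the directed line p → q. (Equivalently: for every other point r, the cross product (q − p) × (r − p) ≥ 0.)
Starting point (lowest x, tie lowest y): (-7, 6). Wrap until returning to start. Resulting hull: (-7, 6), (-3, -4), (9, 10).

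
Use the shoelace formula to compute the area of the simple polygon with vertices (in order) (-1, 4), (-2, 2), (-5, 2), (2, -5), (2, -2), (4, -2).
Area = 57/2

Shoelace formula: Area = (1/2) |Σ_i (x_i · y_{i+1} − x_{i+1} · y_i)| (indices mod n). Compute each cross term:
  (-1)(2) − (-2)(4) = 6
  (-2)(2) − (-5)(2) = 6
  (-5)(-5) − (2)(2) = 21
  (2)(-2) − (2)(-5) = 6
  (2)(-2) − (4)(-2) = 4
  (4)(4) − (-1)(-2) = 14
Sum = 57, so (signed) Area = 57/2 = 57/2, |Area| = 57/2.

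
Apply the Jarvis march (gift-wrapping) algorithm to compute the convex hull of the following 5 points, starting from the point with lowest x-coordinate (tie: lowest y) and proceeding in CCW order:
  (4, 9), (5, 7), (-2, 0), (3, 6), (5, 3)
Hull (CCW) = [(-2, 0), (5, 3), (5, 7), (4, 9)]

Jarvis march: at each step, from the current hull vertex p, select the next vertex q as the point such that every other point lies strictly to the left of (or on) the directed line p → q. (Equivalently: for every other point r, the cross product (q − p) × (r − p) ≥ 0.)
Starting point (lowest x, tie lowest y): (-2, 0). Wrap until returning to start. Resulting hull: (-2, 0), (5, 3), (5, 7), (4, 9).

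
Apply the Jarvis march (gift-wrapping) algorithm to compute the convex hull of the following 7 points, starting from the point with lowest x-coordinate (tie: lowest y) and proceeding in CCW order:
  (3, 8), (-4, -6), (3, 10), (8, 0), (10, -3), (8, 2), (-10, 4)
Hull (CCW) = [(-10, 4), (-4, -6), (10, -3), (8, 2), (3, 10)]

Jarvis march: at each step, from the current hull vertex p, select the next vertex q as the point such that every other point lies strictly to the left of (or on) the directed line p → q. (Equivalently: for every other point r, the cross product (q − p) × (r − p) ≥ 0.)
Starting point (lowest x, tie lowest y): (-10, 4). Wrap until returning to start. Resulting hull: (-10, 4), (-4, -6), (10, -3), (8, 2), (3, 10).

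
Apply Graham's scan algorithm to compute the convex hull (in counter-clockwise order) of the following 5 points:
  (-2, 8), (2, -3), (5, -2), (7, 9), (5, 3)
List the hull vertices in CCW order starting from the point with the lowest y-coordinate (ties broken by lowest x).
Hull (CCW) = [(2, -3), (5, -2), (7, 9), (-2, 8)]

Graham scan procedure:
  1. Find the pivot p₀ = point with lowest y (tie → lowest x): (2, -3).
  2. Sort the remaining points by polar angle around p₀.
  3. Walk through sorted points, maintaining a stack; pop the top while the last three entries make a non-left turn (cross product ≤ 0).
  4. Final stack is the convex hull in CCW order: (2, -3), (5, -2), (7, 9), (-2, 8).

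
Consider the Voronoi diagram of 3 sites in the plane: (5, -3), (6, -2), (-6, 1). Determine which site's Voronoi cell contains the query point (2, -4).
Nearest site = (5, -3)

The Voronoi cell of site s contains exactly those query points closer to s than to any other site. Compute squared distances from q = (2, -4) to each site:
  (5 − 2)² + (-3 − -4)² = 10
  (6 − 2)² + (-2 − -4)² = 20
  (-6 − 2)² + (1 − -4)² = 89
Minimum is attained by (5, -3), so q lies in its Voronoi cell.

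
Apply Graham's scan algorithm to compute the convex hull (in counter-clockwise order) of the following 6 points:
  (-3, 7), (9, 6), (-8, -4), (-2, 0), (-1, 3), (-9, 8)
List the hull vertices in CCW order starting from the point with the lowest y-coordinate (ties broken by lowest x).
Hull (CCW) = [(-8, -4), (9, 6), (-9, 8)]

Graham scan procedure:
  1. Find the pivot p₀ = point with lowest y (tie → lowest x): (-8, -4).
  2. Sort the remaining points by polar angle around p₀.
  3. Walk through sorted points, maintaining a stack; pop the top while the last three entries make a non-left turn (cross product ≤ 0).
  4. Final stack is the convex hull in CCW order: (-8, -4), (9, 6), (-9, 8).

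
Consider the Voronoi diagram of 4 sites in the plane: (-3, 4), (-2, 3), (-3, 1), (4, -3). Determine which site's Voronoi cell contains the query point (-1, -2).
Nearest site = (-3, 1)

The Voronoi cell of site s contains exactly those query points closer to s than to any other site. Compute squared distances from q = (-1, -2) to each site:
  (-3 − -1)² + (1 − -2)² = 13
  (-2 − -1)² + (3 − -2)² = 26
  (4 − -1)² + (-3 − -2)² = 26
  (-3 − -1)² + (4 − -2)² = 40
Minimum is attained by (-3, 1), so q lies in its Voronoi cell.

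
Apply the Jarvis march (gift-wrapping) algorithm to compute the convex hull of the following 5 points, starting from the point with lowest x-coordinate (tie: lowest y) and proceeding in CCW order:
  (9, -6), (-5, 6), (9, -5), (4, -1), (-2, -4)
Hull (CCW) = [(-5, 6), (-2, -4), (9, -6), (9, -5), (4, -1)]

Jarvis march: at each step, from the current hull vertex p, select the next vertex q as the point such that every other point lies strictly to the left of (or on) the directed line p → q. (Equivalently: for every other point r, the cross product (q − p) × (r − p) ≥ 0.)
Starting point (lowest x, tie lowest y): (-5, 6). Wrap until returning to start. Resulting hull: (-5, 6), (-2, -4), (9, -6), (9, -5), (4, -1).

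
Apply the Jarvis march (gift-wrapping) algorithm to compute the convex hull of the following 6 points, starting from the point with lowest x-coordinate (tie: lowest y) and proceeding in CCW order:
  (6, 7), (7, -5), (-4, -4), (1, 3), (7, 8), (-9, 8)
Hull (CCW) = [(-9, 8), (-4, -4), (7, -5), (7, 8)]

Jarvis march: at each step, from the current hull vertex p, select the next vertex q as the point such that every other point lies strictly to the left of (or on) the directed line p → q. (Equivalently: for every other point r, the cross product (q − p) × (r − p) ≥ 0.)
Starting point (lowest x, tie lowest y): (-9, 8). Wrap until returning to start. Resulting hull: (-9, 8), (-4, -4), (7, -5), (7, 8).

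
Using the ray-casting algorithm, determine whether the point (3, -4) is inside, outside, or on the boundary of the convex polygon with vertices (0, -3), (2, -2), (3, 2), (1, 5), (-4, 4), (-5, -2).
The point (3, -4) lies strictly outside the polygon

Cast a horizontal ray to the right from the query point and count how many polygon edges it crosses (each edge strictly once or zero times, handled with the usual half-open convention). 
Parity of crossings → even ⇒ outside.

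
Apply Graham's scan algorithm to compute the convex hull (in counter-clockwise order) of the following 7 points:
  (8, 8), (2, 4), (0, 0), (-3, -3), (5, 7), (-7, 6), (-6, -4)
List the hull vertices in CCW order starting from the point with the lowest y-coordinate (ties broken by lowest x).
Hull (CCW) = [(-6, -4), (-3, -3), (8, 8), (-7, 6)]

Graham scan procedure:
  1. Find the pivot p₀ = point with lowest y (tie → lowest x): (-6, -4).
  2. Sort the remaining points by polar angle around p₀.
  3. Walk through sorted points, maintaining a stack; pop the top while the last three entries make a non-left turn (cross product ≤ 0).
  4. Final stack is the convex hull in CCW order: (-6, -4), (-3, -3), (8, 8), (-7, 6).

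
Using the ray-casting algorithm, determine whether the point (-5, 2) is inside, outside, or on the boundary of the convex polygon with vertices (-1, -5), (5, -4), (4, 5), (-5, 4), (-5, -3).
The point (-5, 2) lies on the polygon boundary

Boundary check: the query satisfies the collinearity and bounding-box conditions for some polygon edge, so it lies exactly on the boundary.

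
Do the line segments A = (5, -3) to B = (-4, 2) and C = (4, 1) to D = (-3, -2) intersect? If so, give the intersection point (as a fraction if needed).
Yes; intersection at (1/2, -1/2) (t = 1/2 on AB, s = 1/2 on CD)

Parametrize AB as A + t(B − A) = (5 + -9 t, -3 + 5 t) and CD as C + s(D − C) = (4 + -7 s, 1 + -3 s). Solve the linear system for (t, s). Determinant = -62 ≠ 0, so a unique intersection of the containing lines exists. Solution: t = 1/2, s = 1/2 — both in [0, 1], so the segments cross. Intersection point: (1/2, -1/2).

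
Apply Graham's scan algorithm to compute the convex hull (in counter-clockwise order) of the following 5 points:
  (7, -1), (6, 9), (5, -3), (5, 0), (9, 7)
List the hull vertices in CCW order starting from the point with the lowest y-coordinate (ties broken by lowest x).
Hull (CCW) = [(5, -3), (7, -1), (9, 7), (6, 9), (5, 0)]

Graham scan procedure:
  1. Find the pivot p₀ = point with lowest y (tie → lowest x): (5, -3).
  2. Sort the remaining points by polar angle around p₀.
  3. Walk through sorted points, maintaining a stack; pop the top while the last three entries make a non-left turn (cross product ≤ 0).
  4. Final stack is the convex hull in CCW order: (5, -3), (7, -1), (9, 7), (6, 9), (5, 0).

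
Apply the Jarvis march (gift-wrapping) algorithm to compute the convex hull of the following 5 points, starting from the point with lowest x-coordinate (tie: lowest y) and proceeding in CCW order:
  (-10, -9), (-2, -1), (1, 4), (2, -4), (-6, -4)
Hull (CCW) = [(-10, -9), (2, -4), (1, 4), (-6, -4)]

Jarvis march: at each step, from the current hull vertex p, select the next vertex q as the point such that every other point lies strictly to the left of (or on) the directed line p → q. (Equivalently: for every other point r, the cross product (q − p) × (r − p) ≥ 0.)
Starting point (lowest x, tie lowest y): (-10, -9). Wrap until returning to start. Resulting hull: (-10, -9), (2, -4), (1, 4), (-6, -4).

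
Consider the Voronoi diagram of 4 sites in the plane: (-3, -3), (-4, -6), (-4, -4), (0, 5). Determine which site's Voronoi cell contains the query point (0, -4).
Nearest site = (-3, -3)

The Voronoi cell of site s contains exactly those query points closer to s than to any other site. Compute squared distances from q = (0, -4) to each site:
  (-3 − 0)² + (-3 − -4)² = 10
  (-4 − 0)² + (-4 − -4)² = 16
  (-4 − 0)² + (-6 − -4)² = 20
  (0 − 0)² + (5 − -4)² = 81
Minimum is attained by (-3, -3), so q lies in its Voronoi cell.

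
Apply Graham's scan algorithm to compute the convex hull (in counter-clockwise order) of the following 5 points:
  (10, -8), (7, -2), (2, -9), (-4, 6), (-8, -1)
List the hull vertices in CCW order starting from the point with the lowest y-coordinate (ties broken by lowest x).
Hull (CCW) = [(2, -9), (10, -8), (7, -2), (-4, 6), (-8, -1)]

Graham scan procedure:
  1. Find the pivot p₀ = point with lowest y (tie → lowest x): (2, -9).
  2. Sort the remaining points by polar angle around p₀.
  3. Walk through sorted points, maintaining a stack; pop the top while the last three entries make a non-left turn (cross product ≤ 0).
  4. Final stack is the convex hull in CCW order: (2, -9), (10, -8), (7, -2), (-4, 6), (-8, -1).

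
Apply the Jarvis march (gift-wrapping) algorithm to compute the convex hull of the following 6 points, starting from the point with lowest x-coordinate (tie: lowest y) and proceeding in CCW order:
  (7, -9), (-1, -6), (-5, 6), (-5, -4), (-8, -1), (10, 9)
Hull (CCW) = [(-8, -1), (-5, -4), (-1, -6), (7, -9), (10, 9), (-5, 6)]

Jarvis march: at each step, from the current hull vertex p, select the next vertex q as the point such that every other point lies strictly to the left of (or on) the directed line p → q. (Equivalently: for every other point r, the cross product (q − p) × (r − p) ≥ 0.)
Starting point (lowest x, tie lowest y): (-8, -1). Wrap until returning to start. Resulting hull: (-8, -1), (-5, -4), (-1, -6), (7, -9), (10, 9), (-5, 6).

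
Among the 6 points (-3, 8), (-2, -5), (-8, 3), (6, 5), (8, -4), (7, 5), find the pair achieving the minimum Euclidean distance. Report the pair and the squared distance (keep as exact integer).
Pair = ((6, 5), (7, 5)); squared distance = 1

Compute all C(6, 2) = 15 pairwise squared distances (x_i − x_j)² + (y_i − y_j)². The minimum is 1, attained by the pair ((6, 5), (7, 5)).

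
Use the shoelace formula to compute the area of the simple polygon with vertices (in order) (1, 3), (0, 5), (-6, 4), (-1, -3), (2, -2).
Area = 73/2

Shoelace formula: Area = (1/2) |Σ_i (x_i · y_{i+1} − x_{i+1} · y_i)| (indices mod n). Compute each cross term:
  (1)(5) − (0)(3) = 5
  (0)(4) − (-6)(5) = 30
  (-6)(-3) − (-1)(4) = 22
  (-1)(-2) − (2)(-3) = 8
  (2)(3) − (1)(-2) = 8
Sum = 73, so (signed) Area = 73/2 = 73/2, |Area| = 73/2.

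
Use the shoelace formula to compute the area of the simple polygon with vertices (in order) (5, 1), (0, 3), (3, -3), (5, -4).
Area = 17

Shoelace formula: Area = (1/2) |Σ_i (x_i · y_{i+1} − x_{i+1} · y_i)| (indices mod n). Compute each cross term:
  (5)(3) − (0)(1) = 15
  (0)(-3) − (3)(3) = -9
  (3)(-4) − (5)(-3) = 3
  (5)(1) − (5)(-4) = 25
Sum = 34, so (signed) Area = 34/2 = 17, |Area| = 17.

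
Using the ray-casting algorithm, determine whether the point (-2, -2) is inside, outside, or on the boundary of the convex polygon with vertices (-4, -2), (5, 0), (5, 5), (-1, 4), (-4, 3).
The point (-2, -2) lies strictly outside the polygon

Cast a horizontal ray to the right from the query point and count how many polygon edges it crosses (each edge strictly once or zero times, handled with the usual half-open convention). 
Parity of crossings → even ⇒ outside.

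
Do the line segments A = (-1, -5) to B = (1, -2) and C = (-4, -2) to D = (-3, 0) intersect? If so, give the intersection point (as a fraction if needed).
No (intersection of containing lines falls outside at least one segment)

Parametrize and solve: t = -9, s = -15. At least one of these is outside [0, 1], so the segments do not intersect.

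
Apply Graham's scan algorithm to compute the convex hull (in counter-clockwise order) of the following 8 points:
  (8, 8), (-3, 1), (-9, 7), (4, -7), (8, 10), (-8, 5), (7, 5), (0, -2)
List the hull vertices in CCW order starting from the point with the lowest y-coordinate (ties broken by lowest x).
Hull (CCW) = [(4, -7), (8, 8), (8, 10), (-9, 7), (-8, 5)]

Graham scan procedure:
  1. Find the pivot p₀ = point with lowest y (tie → lowest x): (4, -7).
  2. Sort the remaining points by polar angle around p₀.
  3. Walk through sorted points, maintaining a stack; pop the top while the last three entries make a non-left turn (cross product ≤ 0).
  4. Final stack is the convex hull in CCW order: (4, -7), (8, 8), (8, 10), (-9, 7), (-8, 5).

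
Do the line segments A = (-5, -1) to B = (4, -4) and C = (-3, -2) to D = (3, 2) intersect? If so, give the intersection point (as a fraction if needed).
Yes; intersection at (-8/3, -16/9) (t = 7/27 on AB, s = 1/18 on CD)

Parametrize AB as A + t(B − A) = (-5 + 9 t, -1 + -3 t) and CD as C + s(D − C) = (-3 + 6 s, -2 + 4 s). Solve the linear system for (t, s). Determinant = -54 ≠ 0, so a unique intersection of the containing lines exists. Solution: t = 7/27, s = 1/18 — both in [0, 1], so the segments cross. Intersection point: (-8/3, -16/9).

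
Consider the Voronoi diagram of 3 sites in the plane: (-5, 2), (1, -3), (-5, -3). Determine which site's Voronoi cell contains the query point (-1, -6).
Nearest site = (1, -3)

The Voronoi cell of site s contains exactly those query points closer to s than to any other site. Compute squared distances from q = (-1, -6) to each site:
  (1 − -1)² + (-3 − -6)² = 13
  (-5 − -1)² + (-3 − -6)² = 25
  (-5 − -1)² + (2 − -6)² = 80
Minimum is attained by (1, -3), so q lies in its Voronoi cell.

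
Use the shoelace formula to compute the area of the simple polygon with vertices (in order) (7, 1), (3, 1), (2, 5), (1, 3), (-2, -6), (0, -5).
Area = 63/2

Shoelace formula: Area = (1/2) |Σ_i (x_i · y_{i+1} − x_{i+1} · y_i)| (indices mod n). Compute each cross term:
  (7)(1) − (3)(1) = 4
  (3)(5) − (2)(1) = 13
  (2)(3) − (1)(5) = 1
  (1)(-6) − (-2)(3) = 0
  (-2)(-5) − (0)(-6) = 10
  (0)(1) − (7)(-5) = 35
Sum = 63, so (signed) Area = 63/2 = 63/2, |Area| = 63/2.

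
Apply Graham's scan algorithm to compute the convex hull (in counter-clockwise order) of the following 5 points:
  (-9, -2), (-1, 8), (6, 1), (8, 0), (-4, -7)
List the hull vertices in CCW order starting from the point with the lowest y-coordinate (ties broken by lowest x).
Hull (CCW) = [(-4, -7), (8, 0), (-1, 8), (-9, -2)]

Graham scan procedure:
  1. Find the pivot p₀ = point with lowest y (tie → lowest x): (-4, -7).
  2. Sort the remaining points by polar angle around p₀.
  3. Walk through sorted points, maintaining a stack; pop the top while the last three entries make a non-left turn (cross product ≤ 0).
  4. Final stack is the convex hull in CCW order: (-4, -7), (8, 0), (-1, 8), (-9, -2).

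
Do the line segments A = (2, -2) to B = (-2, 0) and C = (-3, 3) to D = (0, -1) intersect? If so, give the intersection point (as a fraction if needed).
Yes; intersection at (0, -1) (t = 1/2 on AB, s = 1 on CD)

Parametrize AB as A + t(B − A) = (2 + -4 t, -2 + 2 t) and CD as C + s(D − C) = (-3 + 3 s, 3 + -4 s). Solve the linear system for (t, s). Determinant = -10 ≠ 0, so a unique intersection of the containing lines exists. Solution: t = 1/2, s = 1 — both in [0, 1], so the segments cross. Intersection point: (0, -1).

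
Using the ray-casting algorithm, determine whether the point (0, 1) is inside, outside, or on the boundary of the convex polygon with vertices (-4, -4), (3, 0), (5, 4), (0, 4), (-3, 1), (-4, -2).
The point (0, 1) lies strictly inside the polygon

Cast a horizontal ray to the right from the query point and count how many polygon edges it crosses (each edge strictly once or zero times, handled with the usual half-open convention). 
Parity of crossings → odd ⇒ inside.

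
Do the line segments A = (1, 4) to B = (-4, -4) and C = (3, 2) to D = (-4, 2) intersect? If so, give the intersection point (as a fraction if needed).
Yes; intersection at (-1/4, 2) (t = 1/4 on AB, s = 13/28 on CD)

Parametrize AB as A + t(B − A) = (1 + -5 t, 4 + -8 t) and CD as C + s(D − C) = (3 + -7 s, 2 + 0 s). Solve the linear system for (t, s). Determinant = 56 ≠ 0, so a unique intersection of the containing lines exists. Solution: t = 1/4, s = 13/28 — both in [0, 1], so the segments cross. Intersection point: (-1/4, 2).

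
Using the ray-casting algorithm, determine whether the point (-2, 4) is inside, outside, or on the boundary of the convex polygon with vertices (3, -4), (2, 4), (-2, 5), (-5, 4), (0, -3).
The point (-2, 4) lies strictly inside the polygon

Cast a horizontal ray to the right from the query point and count how many polygon edges it crosses (each edge strictly once or zero times, handled with the usual half-open convention). 
Parity of crossings → odd ⇒ inside.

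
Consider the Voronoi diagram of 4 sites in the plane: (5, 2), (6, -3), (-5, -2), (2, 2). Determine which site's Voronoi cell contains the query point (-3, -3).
Nearest site = (-5, -2)

The Voronoi cell of site s contains exactly those query points closer to s than to any other site. Compute squared distances from q = (-3, -3) to each site:
  (-5 − -3)² + (-2 − -3)² = 5
  (2 − -3)² + (2 − -3)² = 50
  (6 − -3)² + (-3 − -3)² = 81
  (5 − -3)² + (2 − -3)² = 89
Minimum is attained by (-5, -2), so q lies in its Voronoi cell.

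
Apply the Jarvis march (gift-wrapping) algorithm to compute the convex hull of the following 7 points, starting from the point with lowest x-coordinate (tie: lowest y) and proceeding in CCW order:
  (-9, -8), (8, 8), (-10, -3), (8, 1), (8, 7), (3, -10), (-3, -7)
Hull (CCW) = [(-10, -3), (-9, -8), (3, -10), (8, 1), (8, 8)]

Jarvis march: at each step, from the current hull vertex p, select the next vertex q as the point such that every other point lies strictly to the left of (or on) the directed line p → q. (Equivalently: for every other point r, the cross product (q − p) × (r − p) ≥ 0.)
Starting point (lowest x, tie lowest y): (-10, -3). Wrap until returning to start. Resulting hull: (-10, -3), (-9, -8), (3, -10), (8, 1), (8, 8).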